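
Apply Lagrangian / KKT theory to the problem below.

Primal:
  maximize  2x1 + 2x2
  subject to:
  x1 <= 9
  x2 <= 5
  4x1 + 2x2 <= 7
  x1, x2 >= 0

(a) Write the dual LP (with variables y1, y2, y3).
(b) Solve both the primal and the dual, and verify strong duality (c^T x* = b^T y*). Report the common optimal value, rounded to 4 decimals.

The standard primal-dual pair for 'max c^T x s.t. A x <= b, x >= 0' is:
  Dual:  min b^T y  s.t.  A^T y >= c,  y >= 0.

So the dual LP is:
  minimize  9y1 + 5y2 + 7y3
  subject to:
    y1 + 4y3 >= 2
    y2 + 2y3 >= 2
    y1, y2, y3 >= 0

Solving the primal: x* = (0, 3.5).
  primal value c^T x* = 7.
Solving the dual: y* = (0, 0, 1).
  dual value b^T y* = 7.
Strong duality: c^T x* = b^T y*. Confirmed.

7


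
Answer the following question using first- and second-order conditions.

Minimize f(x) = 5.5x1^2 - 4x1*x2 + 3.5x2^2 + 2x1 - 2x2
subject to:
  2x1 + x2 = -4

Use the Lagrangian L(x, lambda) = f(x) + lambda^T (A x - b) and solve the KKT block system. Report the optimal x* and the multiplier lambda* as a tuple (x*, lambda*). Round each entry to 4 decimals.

Form the Lagrangian:
  L(x, lambda) = (1/2) x^T Q x + c^T x + lambda^T (A x - b)
Stationarity (grad_x L = 0): Q x + c + A^T lambda = 0.
Primal feasibility: A x = b.

This gives the KKT block system:
  [ Q   A^T ] [ x     ]   [-c ]
  [ A    0  ] [ lambda ] = [ b ]

Solving the linear system:
  x*      = (-1.4182, -1.1636)
  lambda* = (4.4727)
  f(x*)   = 8.6909

x* = (-1.4182, -1.1636), lambda* = (4.4727)


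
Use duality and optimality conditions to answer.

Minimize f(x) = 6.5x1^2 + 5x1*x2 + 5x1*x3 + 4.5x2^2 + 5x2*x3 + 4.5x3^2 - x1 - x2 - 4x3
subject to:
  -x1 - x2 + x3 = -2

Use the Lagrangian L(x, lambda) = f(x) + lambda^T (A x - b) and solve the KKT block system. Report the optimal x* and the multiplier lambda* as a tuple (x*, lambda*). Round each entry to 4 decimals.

Form the Lagrangian:
  L(x, lambda) = (1/2) x^T Q x + c^T x + lambda^T (A x - b)
Stationarity (grad_x L = 0): Q x + c + A^T lambda = 0.
Primal feasibility: A x = b.

This gives the KKT block system:
  [ Q   A^T ] [ x     ]   [-c ]
  [ A    0  ] [ lambda ] = [ b ]

Solving the linear system:
  x*      = (0.4125, 0.825, -0.7625)
  lambda* = (4.675)
  f(x*)   = 5.5812

x* = (0.4125, 0.825, -0.7625), lambda* = (4.675)


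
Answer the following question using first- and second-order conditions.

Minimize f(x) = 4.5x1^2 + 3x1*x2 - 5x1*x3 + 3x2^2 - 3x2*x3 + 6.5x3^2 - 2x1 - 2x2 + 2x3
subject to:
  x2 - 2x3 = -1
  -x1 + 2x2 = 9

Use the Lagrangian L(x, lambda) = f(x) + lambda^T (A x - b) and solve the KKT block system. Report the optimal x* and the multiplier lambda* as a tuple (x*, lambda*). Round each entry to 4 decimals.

Form the Lagrangian:
  L(x, lambda) = (1/2) x^T Q x + c^T x + lambda^T (A x - b)
Stationarity (grad_x L = 0): Q x + c + A^T lambda = 0.
Primal feasibility: A x = b.

This gives the KKT block system:
  [ Q   A^T ] [ x     ]   [-c ]
  [ A    0  ] [ lambda ] = [ b ]

Solving the linear system:
  x*      = (-1.1017, 3.9492, 2.4746)
  lambda* = (13.9153, -12.4407)
  f(x*)   = 62.5678

x* = (-1.1017, 3.9492, 2.4746), lambda* = (13.9153, -12.4407)


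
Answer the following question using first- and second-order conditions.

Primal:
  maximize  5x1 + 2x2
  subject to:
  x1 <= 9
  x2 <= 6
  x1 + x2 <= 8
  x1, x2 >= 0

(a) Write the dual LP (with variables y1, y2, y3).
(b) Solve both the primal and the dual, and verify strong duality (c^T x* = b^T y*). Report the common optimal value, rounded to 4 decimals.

The standard primal-dual pair for 'max c^T x s.t. A x <= b, x >= 0' is:
  Dual:  min b^T y  s.t.  A^T y >= c,  y >= 0.

So the dual LP is:
  minimize  9y1 + 6y2 + 8y3
  subject to:
    y1 + y3 >= 5
    y2 + y3 >= 2
    y1, y2, y3 >= 0

Solving the primal: x* = (8, 0).
  primal value c^T x* = 40.
Solving the dual: y* = (0, 0, 5).
  dual value b^T y* = 40.
Strong duality: c^T x* = b^T y*. Confirmed.

40


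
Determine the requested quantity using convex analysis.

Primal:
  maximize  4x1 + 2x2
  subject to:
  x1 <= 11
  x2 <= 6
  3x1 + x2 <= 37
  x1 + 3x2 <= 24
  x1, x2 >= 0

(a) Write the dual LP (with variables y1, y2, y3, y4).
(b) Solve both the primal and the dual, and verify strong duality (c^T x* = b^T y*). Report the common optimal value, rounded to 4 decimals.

The standard primal-dual pair for 'max c^T x s.t. A x <= b, x >= 0' is:
  Dual:  min b^T y  s.t.  A^T y >= c,  y >= 0.

So the dual LP is:
  minimize  11y1 + 6y2 + 37y3 + 24y4
  subject to:
    y1 + 3y3 + y4 >= 4
    y2 + y3 + 3y4 >= 2
    y1, y2, y3, y4 >= 0

Solving the primal: x* = (10.875, 4.375).
  primal value c^T x* = 52.25.
Solving the dual: y* = (0, 0, 1.25, 0.25).
  dual value b^T y* = 52.25.
Strong duality: c^T x* = b^T y*. Confirmed.

52.25


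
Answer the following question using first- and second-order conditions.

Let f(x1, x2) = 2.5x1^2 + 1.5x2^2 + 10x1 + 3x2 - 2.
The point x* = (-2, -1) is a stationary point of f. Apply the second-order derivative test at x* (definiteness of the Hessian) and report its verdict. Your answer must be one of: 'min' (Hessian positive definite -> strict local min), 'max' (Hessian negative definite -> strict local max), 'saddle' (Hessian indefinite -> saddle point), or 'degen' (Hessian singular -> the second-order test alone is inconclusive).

Compute the Hessian H = grad^2 f:
  H = [[5, 0], [0, 3]]
Verify stationarity: grad f(x*) = H x* + g = (0, 0).
Eigenvalues of H: 3, 5.
Both eigenvalues > 0, so H is positive definite -> x* is a strict local min.

min


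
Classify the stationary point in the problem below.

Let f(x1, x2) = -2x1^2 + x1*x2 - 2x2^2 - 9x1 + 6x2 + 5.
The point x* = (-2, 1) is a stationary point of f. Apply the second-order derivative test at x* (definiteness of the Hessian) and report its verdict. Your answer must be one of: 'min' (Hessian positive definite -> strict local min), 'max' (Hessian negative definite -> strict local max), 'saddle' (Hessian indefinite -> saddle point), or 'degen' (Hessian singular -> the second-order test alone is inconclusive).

Compute the Hessian H = grad^2 f:
  H = [[-4, 1], [1, -4]]
Verify stationarity: grad f(x*) = H x* + g = (0, 0).
Eigenvalues of H: -5, -3.
Both eigenvalues < 0, so H is negative definite -> x* is a strict local max.

max


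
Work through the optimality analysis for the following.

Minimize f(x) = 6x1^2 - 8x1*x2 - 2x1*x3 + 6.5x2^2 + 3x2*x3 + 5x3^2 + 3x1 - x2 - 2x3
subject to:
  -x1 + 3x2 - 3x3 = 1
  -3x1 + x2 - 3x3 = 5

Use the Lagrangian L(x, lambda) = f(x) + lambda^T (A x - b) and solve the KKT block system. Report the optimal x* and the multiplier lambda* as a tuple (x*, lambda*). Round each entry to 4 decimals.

Form the Lagrangian:
  L(x, lambda) = (1/2) x^T Q x + c^T x + lambda^T (A x - b)
Stationarity (grad_x L = 0): Q x + c + A^T lambda = 0.
Primal feasibility: A x = b.

This gives the KKT block system:
  [ Q   A^T ] [ x     ]   [-c ]
  [ A    0  ] [ lambda ] = [ b ]

Solving the linear system:
  x*      = (-1.379, -0.621, -0.4946)
  lambda* = (0.7704, -2.7874)
  f(x*)   = 5.3197

x* = (-1.379, -0.621, -0.4946), lambda* = (0.7704, -2.7874)


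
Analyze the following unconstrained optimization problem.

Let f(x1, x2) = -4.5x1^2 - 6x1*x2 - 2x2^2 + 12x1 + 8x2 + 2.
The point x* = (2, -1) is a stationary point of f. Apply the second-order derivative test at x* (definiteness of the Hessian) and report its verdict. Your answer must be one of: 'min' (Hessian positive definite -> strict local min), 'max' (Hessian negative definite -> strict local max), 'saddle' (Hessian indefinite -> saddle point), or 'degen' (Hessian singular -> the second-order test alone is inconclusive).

Compute the Hessian H = grad^2 f:
  H = [[-9, -6], [-6, -4]]
Verify stationarity: grad f(x*) = H x* + g = (0, 0).
Eigenvalues of H: -13, 0.
H has a zero eigenvalue (singular; negative semidefinite but not definite), so H is neither positive definite, negative definite, nor indefinite. The second-order test alone is inconclusive -> degen.
(Indeed, f is constant along the null direction of H through x*, so x* is not a strict local extremum.)

degen


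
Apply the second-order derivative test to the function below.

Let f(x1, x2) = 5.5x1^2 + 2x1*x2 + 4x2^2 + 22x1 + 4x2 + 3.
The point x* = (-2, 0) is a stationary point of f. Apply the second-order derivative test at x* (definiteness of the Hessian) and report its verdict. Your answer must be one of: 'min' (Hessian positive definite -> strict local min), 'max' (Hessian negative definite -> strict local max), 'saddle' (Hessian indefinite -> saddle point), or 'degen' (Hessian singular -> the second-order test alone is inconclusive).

Compute the Hessian H = grad^2 f:
  H = [[11, 2], [2, 8]]
Verify stationarity: grad f(x*) = H x* + g = (0, 0).
Eigenvalues of H: 7, 12.
Both eigenvalues > 0, so H is positive definite -> x* is a strict local min.

min


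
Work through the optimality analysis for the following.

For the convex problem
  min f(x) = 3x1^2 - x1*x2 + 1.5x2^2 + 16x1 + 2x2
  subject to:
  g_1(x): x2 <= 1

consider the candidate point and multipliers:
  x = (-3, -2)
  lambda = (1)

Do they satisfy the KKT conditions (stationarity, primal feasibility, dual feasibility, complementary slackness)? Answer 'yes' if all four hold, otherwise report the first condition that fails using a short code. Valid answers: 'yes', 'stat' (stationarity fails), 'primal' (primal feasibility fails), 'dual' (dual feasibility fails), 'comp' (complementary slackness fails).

Gradient of f: grad f(x) = Q x + c = (0, -1)
Constraint values g_i(x) = a_i^T x - b_i:
  g_1((-3, -2)) = -3
Stationarity residual: grad f(x) + sum_i lambda_i a_i = (0, 0)
  -> stationarity OK
Primal feasibility (all g_i <= 0): OK
Dual feasibility (all lambda_i >= 0): OK
Complementary slackness (lambda_i * g_i(x) = 0 for all i): FAILS

Verdict: the first failing condition is complementary_slackness -> comp.

comp


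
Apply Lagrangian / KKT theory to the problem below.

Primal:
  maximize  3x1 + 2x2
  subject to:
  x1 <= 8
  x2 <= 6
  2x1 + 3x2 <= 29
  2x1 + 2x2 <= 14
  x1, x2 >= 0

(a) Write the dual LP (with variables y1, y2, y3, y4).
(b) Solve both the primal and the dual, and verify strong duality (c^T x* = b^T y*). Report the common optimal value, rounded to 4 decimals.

The standard primal-dual pair for 'max c^T x s.t. A x <= b, x >= 0' is:
  Dual:  min b^T y  s.t.  A^T y >= c,  y >= 0.

So the dual LP is:
  minimize  8y1 + 6y2 + 29y3 + 14y4
  subject to:
    y1 + 2y3 + 2y4 >= 3
    y2 + 3y3 + 2y4 >= 2
    y1, y2, y3, y4 >= 0

Solving the primal: x* = (7, 0).
  primal value c^T x* = 21.
Solving the dual: y* = (0, 0, 0, 1.5).
  dual value b^T y* = 21.
Strong duality: c^T x* = b^T y*. Confirmed.

21


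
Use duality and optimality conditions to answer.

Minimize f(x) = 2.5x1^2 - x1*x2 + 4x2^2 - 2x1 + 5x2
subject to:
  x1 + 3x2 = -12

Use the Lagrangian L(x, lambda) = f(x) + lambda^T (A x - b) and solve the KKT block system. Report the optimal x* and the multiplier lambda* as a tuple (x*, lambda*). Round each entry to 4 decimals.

Form the Lagrangian:
  L(x, lambda) = (1/2) x^T Q x + c^T x + lambda^T (A x - b)
Stationarity (grad_x L = 0): Q x + c + A^T lambda = 0.
Primal feasibility: A x = b.

This gives the KKT block system:
  [ Q   A^T ] [ x     ]   [-c ]
  [ A    0  ] [ lambda ] = [ b ]

Solving the linear system:
  x*      = (-1.678, -3.4407)
  lambda* = (6.9492)
  f(x*)   = 34.7712

x* = (-1.678, -3.4407), lambda* = (6.9492)


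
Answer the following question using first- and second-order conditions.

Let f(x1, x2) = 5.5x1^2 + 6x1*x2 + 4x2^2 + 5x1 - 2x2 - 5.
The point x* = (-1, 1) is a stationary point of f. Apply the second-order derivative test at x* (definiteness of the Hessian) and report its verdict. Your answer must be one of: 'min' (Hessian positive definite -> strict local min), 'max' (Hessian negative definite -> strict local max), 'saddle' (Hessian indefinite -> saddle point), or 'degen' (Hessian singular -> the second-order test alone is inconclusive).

Compute the Hessian H = grad^2 f:
  H = [[11, 6], [6, 8]]
Verify stationarity: grad f(x*) = H x* + g = (0, 0).
Eigenvalues of H: 3.3153, 15.6847.
Both eigenvalues > 0, so H is positive definite -> x* is a strict local min.

min


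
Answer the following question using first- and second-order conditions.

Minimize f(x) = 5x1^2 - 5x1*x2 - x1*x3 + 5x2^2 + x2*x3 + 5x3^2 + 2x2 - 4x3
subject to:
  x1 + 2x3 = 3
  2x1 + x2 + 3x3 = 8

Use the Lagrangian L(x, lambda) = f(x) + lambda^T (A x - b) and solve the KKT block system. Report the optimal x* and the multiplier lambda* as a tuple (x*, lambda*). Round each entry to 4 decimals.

Form the Lagrangian:
  L(x, lambda) = (1/2) x^T Q x + c^T x + lambda^T (A x - b)
Stationarity (grad_x L = 0): Q x + c + A^T lambda = 0.
Primal feasibility: A x = b.

This gives the KKT block system:
  [ Q   A^T ] [ x     ]   [-c ]
  [ A    0  ] [ lambda ] = [ b ]

Solving the linear system:
  x*      = (2.1163, 2.4419, 0.4419)
  lambda* = (24.0465, -16.2791)
  f(x*)   = 30.6047

x* = (2.1163, 2.4419, 0.4419), lambda* = (24.0465, -16.2791)


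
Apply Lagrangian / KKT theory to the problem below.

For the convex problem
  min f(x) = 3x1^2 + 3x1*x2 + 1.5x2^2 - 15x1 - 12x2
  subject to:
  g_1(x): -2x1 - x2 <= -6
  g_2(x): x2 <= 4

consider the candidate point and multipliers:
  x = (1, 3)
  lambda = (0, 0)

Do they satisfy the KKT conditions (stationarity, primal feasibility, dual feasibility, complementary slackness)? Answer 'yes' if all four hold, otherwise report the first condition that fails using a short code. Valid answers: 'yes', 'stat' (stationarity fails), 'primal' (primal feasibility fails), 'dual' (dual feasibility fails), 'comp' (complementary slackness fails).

Gradient of f: grad f(x) = Q x + c = (0, 0)
Constraint values g_i(x) = a_i^T x - b_i:
  g_1((1, 3)) = 1
  g_2((1, 3)) = -1
Stationarity residual: grad f(x) + sum_i lambda_i a_i = (0, 0)
  -> stationarity OK
Primal feasibility (all g_i <= 0): FAILS
Dual feasibility (all lambda_i >= 0): OK
Complementary slackness (lambda_i * g_i(x) = 0 for all i): OK

Verdict: the first failing condition is primal_feasibility -> primal.

primal


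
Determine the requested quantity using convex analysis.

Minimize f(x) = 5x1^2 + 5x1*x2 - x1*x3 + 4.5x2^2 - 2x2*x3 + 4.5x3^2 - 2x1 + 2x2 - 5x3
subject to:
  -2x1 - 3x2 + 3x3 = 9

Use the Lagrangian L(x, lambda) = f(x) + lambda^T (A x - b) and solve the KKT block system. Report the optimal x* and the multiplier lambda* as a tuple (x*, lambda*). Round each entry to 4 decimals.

Form the Lagrangian:
  L(x, lambda) = (1/2) x^T Q x + c^T x + lambda^T (A x - b)
Stationarity (grad_x L = 0): Q x + c + A^T lambda = 0.
Primal feasibility: A x = b.

This gives the KKT block system:
  [ Q   A^T ] [ x     ]   [-c ]
  [ A    0  ] [ lambda ] = [ b ]

Solving the linear system:
  x*      = (0.2022, -1.4109, 1.7239)
  lambda* = (-4.3783)
  f(x*)   = 13.7793

x* = (0.2022, -1.4109, 1.7239), lambda* = (-4.3783)


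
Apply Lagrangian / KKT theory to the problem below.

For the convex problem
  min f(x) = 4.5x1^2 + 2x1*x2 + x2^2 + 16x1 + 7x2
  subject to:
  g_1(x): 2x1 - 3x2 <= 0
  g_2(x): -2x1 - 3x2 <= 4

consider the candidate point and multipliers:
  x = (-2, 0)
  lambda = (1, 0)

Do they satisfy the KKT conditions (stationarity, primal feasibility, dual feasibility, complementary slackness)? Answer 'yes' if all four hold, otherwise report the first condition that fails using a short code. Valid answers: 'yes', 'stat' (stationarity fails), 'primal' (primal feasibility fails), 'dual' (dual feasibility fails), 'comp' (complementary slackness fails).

Gradient of f: grad f(x) = Q x + c = (-2, 3)
Constraint values g_i(x) = a_i^T x - b_i:
  g_1((-2, 0)) = -4
  g_2((-2, 0)) = 0
Stationarity residual: grad f(x) + sum_i lambda_i a_i = (0, 0)
  -> stationarity OK
Primal feasibility (all g_i <= 0): OK
Dual feasibility (all lambda_i >= 0): OK
Complementary slackness (lambda_i * g_i(x) = 0 for all i): FAILS

Verdict: the first failing condition is complementary_slackness -> comp.

comp


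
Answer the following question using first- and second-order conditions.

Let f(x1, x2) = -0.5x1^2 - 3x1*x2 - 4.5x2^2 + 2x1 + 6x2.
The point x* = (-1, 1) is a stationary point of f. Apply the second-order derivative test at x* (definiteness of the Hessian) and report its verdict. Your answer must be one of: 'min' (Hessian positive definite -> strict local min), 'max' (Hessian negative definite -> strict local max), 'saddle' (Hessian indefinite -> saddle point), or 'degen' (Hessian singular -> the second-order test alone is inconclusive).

Compute the Hessian H = grad^2 f:
  H = [[-1, -3], [-3, -9]]
Verify stationarity: grad f(x*) = H x* + g = (0, 0).
Eigenvalues of H: -10, 0.
H has a zero eigenvalue (singular; negative semidefinite but not definite), so H is neither positive definite, negative definite, nor indefinite. The second-order test alone is inconclusive -> degen.
(Indeed, f is constant along the null direction of H through x*, so x* is not a strict local extremum.)

degen


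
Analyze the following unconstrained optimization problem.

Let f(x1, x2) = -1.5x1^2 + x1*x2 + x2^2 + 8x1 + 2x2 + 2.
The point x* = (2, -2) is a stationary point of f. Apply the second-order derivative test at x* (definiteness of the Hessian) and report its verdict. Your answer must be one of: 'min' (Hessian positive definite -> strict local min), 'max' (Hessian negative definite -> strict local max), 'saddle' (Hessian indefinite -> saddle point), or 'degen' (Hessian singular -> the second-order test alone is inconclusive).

Compute the Hessian H = grad^2 f:
  H = [[-3, 1], [1, 2]]
Verify stationarity: grad f(x*) = H x* + g = (0, 0).
Eigenvalues of H: -3.1926, 2.1926.
Eigenvalues have mixed signs, so H is indefinite -> x* is a saddle point.

saddle


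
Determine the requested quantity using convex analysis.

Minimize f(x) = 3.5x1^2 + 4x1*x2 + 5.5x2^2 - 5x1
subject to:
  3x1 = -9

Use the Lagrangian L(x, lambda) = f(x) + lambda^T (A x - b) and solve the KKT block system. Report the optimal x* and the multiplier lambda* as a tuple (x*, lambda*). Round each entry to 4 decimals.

Form the Lagrangian:
  L(x, lambda) = (1/2) x^T Q x + c^T x + lambda^T (A x - b)
Stationarity (grad_x L = 0): Q x + c + A^T lambda = 0.
Primal feasibility: A x = b.

This gives the KKT block system:
  [ Q   A^T ] [ x     ]   [-c ]
  [ A    0  ] [ lambda ] = [ b ]

Solving the linear system:
  x*      = (-3, 1.0909)
  lambda* = (7.2121)
  f(x*)   = 39.9545

x* = (-3, 1.0909), lambda* = (7.2121)


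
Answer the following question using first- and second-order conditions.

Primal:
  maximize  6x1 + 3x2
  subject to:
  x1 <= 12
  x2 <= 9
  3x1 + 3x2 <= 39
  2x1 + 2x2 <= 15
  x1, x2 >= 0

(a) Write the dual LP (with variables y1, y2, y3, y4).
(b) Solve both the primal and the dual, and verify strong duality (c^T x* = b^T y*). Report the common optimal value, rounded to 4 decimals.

The standard primal-dual pair for 'max c^T x s.t. A x <= b, x >= 0' is:
  Dual:  min b^T y  s.t.  A^T y >= c,  y >= 0.

So the dual LP is:
  minimize  12y1 + 9y2 + 39y3 + 15y4
  subject to:
    y1 + 3y3 + 2y4 >= 6
    y2 + 3y3 + 2y4 >= 3
    y1, y2, y3, y4 >= 0

Solving the primal: x* = (7.5, 0).
  primal value c^T x* = 45.
Solving the dual: y* = (0, 0, 0, 3).
  dual value b^T y* = 45.
Strong duality: c^T x* = b^T y*. Confirmed.

45


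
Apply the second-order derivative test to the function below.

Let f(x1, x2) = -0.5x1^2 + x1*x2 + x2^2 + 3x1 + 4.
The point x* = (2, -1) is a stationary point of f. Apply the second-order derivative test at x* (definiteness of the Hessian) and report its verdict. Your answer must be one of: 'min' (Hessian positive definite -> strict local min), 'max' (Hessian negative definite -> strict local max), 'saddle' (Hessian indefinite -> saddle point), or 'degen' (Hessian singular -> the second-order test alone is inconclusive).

Compute the Hessian H = grad^2 f:
  H = [[-1, 1], [1, 2]]
Verify stationarity: grad f(x*) = H x* + g = (0, 0).
Eigenvalues of H: -1.3028, 2.3028.
Eigenvalues have mixed signs, so H is indefinite -> x* is a saddle point.

saddle


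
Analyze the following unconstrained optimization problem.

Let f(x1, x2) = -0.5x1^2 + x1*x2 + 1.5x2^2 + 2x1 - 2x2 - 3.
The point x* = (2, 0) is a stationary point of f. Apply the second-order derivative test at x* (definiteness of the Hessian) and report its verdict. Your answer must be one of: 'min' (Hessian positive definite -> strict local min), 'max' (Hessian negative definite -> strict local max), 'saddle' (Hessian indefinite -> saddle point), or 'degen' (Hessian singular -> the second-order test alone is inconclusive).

Compute the Hessian H = grad^2 f:
  H = [[-1, 1], [1, 3]]
Verify stationarity: grad f(x*) = H x* + g = (0, 0).
Eigenvalues of H: -1.2361, 3.2361.
Eigenvalues have mixed signs, so H is indefinite -> x* is a saddle point.

saddle


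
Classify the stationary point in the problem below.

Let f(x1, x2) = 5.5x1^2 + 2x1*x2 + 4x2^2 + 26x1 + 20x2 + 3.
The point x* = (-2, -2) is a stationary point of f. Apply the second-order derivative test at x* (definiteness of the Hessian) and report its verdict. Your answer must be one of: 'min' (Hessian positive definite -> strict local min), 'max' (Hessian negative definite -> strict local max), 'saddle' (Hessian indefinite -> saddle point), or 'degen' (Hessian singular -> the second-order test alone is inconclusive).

Compute the Hessian H = grad^2 f:
  H = [[11, 2], [2, 8]]
Verify stationarity: grad f(x*) = H x* + g = (0, 0).
Eigenvalues of H: 7, 12.
Both eigenvalues > 0, so H is positive definite -> x* is a strict local min.

min


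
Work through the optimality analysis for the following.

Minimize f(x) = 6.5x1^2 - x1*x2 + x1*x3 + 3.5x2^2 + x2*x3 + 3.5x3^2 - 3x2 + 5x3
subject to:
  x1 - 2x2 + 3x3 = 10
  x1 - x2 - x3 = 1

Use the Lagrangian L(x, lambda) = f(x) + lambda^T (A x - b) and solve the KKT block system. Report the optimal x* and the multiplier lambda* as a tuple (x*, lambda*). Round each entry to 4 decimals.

Form the Lagrangian:
  L(x, lambda) = (1/2) x^T Q x + c^T x + lambda^T (A x - b)
Stationarity (grad_x L = 0): Q x + c + A^T lambda = 0.
Primal feasibility: A x = b.

This gives the KKT block system:
  [ Q   A^T ] [ x     ]   [-c ]
  [ A    0  ] [ lambda ] = [ b ]

Solving the linear system:
  x*      = (0.519, -2.1848, 1.7038)
  lambda* = (-6.4739, -4.1611)
  f(x*)   = 41.987

x* = (0.519, -2.1848, 1.7038), lambda* = (-6.4739, -4.1611)


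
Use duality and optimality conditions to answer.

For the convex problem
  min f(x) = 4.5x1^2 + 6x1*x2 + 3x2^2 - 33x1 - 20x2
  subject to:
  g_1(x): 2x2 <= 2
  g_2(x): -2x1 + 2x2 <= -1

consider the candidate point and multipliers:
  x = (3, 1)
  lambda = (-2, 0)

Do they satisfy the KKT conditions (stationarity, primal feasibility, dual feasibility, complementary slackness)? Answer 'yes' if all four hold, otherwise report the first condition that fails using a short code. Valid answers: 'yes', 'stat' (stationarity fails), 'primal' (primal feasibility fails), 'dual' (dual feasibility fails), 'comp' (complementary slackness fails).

Gradient of f: grad f(x) = Q x + c = (0, 4)
Constraint values g_i(x) = a_i^T x - b_i:
  g_1((3, 1)) = 0
  g_2((3, 1)) = -3
Stationarity residual: grad f(x) + sum_i lambda_i a_i = (0, 0)
  -> stationarity OK
Primal feasibility (all g_i <= 0): OK
Dual feasibility (all lambda_i >= 0): FAILS
Complementary slackness (lambda_i * g_i(x) = 0 for all i): OK

Verdict: the first failing condition is dual_feasibility -> dual.

dual


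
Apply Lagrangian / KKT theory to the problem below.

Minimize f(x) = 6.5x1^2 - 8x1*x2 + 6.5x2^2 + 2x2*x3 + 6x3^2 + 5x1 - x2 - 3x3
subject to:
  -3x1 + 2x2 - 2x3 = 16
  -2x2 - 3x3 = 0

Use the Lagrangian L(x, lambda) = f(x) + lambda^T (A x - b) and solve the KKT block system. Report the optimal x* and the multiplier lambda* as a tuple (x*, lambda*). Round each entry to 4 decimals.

Form the Lagrangian:
  L(x, lambda) = (1/2) x^T Q x + c^T x + lambda^T (A x - b)
Stationarity (grad_x L = 0): Q x + c + A^T lambda = 0.
Primal feasibility: A x = b.

This gives the KKT block system:
  [ Q   A^T ] [ x     ]   [-c ]
  [ A    0  ] [ lambda ] = [ b ]

Solving the linear system:
  x*      = (-3.116, 1.9956, -1.3304)
  lambda* = (-17.1577, 6.4473)
  f(x*)   = 130.469

x* = (-3.116, 1.9956, -1.3304), lambda* = (-17.1577, 6.4473)


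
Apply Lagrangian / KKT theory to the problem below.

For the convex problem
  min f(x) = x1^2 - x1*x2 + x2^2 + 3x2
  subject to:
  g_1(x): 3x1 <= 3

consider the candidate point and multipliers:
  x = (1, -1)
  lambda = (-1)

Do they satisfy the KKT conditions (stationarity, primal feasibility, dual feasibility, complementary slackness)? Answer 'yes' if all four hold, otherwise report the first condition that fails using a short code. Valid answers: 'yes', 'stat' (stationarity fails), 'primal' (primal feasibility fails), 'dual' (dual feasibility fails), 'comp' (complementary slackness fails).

Gradient of f: grad f(x) = Q x + c = (3, 0)
Constraint values g_i(x) = a_i^T x - b_i:
  g_1((1, -1)) = 0
Stationarity residual: grad f(x) + sum_i lambda_i a_i = (0, 0)
  -> stationarity OK
Primal feasibility (all g_i <= 0): OK
Dual feasibility (all lambda_i >= 0): FAILS
Complementary slackness (lambda_i * g_i(x) = 0 for all i): OK

Verdict: the first failing condition is dual_feasibility -> dual.

dual


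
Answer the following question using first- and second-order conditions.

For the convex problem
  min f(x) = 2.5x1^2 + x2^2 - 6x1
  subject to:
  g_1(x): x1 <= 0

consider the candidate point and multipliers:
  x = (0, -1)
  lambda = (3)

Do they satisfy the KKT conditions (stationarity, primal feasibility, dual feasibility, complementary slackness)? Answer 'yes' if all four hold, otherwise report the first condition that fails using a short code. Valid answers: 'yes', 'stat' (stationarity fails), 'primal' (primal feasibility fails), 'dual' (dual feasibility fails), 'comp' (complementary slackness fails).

Gradient of f: grad f(x) = Q x + c = (-6, -2)
Constraint values g_i(x) = a_i^T x - b_i:
  g_1((0, -1)) = 0
Stationarity residual: grad f(x) + sum_i lambda_i a_i = (-3, -2)
  -> stationarity FAILS
Primal feasibility (all g_i <= 0): OK
Dual feasibility (all lambda_i >= 0): OK
Complementary slackness (lambda_i * g_i(x) = 0 for all i): OK

Verdict: the first failing condition is stationarity -> stat.

stat


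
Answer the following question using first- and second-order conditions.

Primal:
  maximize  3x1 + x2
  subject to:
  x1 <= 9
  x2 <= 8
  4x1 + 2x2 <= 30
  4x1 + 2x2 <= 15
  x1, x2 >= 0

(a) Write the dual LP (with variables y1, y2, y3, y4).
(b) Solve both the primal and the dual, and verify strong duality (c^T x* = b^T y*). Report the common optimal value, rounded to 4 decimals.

The standard primal-dual pair for 'max c^T x s.t. A x <= b, x >= 0' is:
  Dual:  min b^T y  s.t.  A^T y >= c,  y >= 0.

So the dual LP is:
  minimize  9y1 + 8y2 + 30y3 + 15y4
  subject to:
    y1 + 4y3 + 4y4 >= 3
    y2 + 2y3 + 2y4 >= 1
    y1, y2, y3, y4 >= 0

Solving the primal: x* = (3.75, 0).
  primal value c^T x* = 11.25.
Solving the dual: y* = (0, 0, 0, 0.75).
  dual value b^T y* = 11.25.
Strong duality: c^T x* = b^T y*. Confirmed.

11.25


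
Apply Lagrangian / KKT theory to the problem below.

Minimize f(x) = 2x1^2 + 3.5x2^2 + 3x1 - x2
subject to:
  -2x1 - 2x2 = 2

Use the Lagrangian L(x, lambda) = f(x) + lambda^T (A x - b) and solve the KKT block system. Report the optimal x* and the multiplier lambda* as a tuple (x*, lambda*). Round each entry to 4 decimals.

Form the Lagrangian:
  L(x, lambda) = (1/2) x^T Q x + c^T x + lambda^T (A x - b)
Stationarity (grad_x L = 0): Q x + c + A^T lambda = 0.
Primal feasibility: A x = b.

This gives the KKT block system:
  [ Q   A^T ] [ x     ]   [-c ]
  [ A    0  ] [ lambda ] = [ b ]

Solving the linear system:
  x*      = (-1, 0)
  lambda* = (-0.5)
  f(x*)   = -1

x* = (-1, 0), lambda* = (-0.5)


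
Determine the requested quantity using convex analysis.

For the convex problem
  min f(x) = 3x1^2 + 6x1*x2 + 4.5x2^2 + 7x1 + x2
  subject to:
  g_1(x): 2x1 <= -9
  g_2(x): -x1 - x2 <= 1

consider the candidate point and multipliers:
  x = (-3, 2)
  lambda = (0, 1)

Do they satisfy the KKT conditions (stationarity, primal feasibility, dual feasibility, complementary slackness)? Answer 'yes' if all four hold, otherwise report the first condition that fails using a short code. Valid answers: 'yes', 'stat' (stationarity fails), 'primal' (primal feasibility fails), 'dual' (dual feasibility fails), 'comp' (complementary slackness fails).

Gradient of f: grad f(x) = Q x + c = (1, 1)
Constraint values g_i(x) = a_i^T x - b_i:
  g_1((-3, 2)) = 3
  g_2((-3, 2)) = 0
Stationarity residual: grad f(x) + sum_i lambda_i a_i = (0, 0)
  -> stationarity OK
Primal feasibility (all g_i <= 0): FAILS
Dual feasibility (all lambda_i >= 0): OK
Complementary slackness (lambda_i * g_i(x) = 0 for all i): OK

Verdict: the first failing condition is primal_feasibility -> primal.

primal


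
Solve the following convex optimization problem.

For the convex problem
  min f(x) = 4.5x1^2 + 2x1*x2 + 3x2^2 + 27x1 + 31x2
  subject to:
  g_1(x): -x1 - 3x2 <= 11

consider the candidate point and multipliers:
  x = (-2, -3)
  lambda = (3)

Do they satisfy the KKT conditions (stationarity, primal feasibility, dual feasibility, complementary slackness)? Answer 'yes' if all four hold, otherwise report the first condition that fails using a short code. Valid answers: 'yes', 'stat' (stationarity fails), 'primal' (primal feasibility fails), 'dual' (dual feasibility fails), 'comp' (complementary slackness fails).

Gradient of f: grad f(x) = Q x + c = (3, 9)
Constraint values g_i(x) = a_i^T x - b_i:
  g_1((-2, -3)) = 0
Stationarity residual: grad f(x) + sum_i lambda_i a_i = (0, 0)
  -> stationarity OK
Primal feasibility (all g_i <= 0): OK
Dual feasibility (all lambda_i >= 0): OK
Complementary slackness (lambda_i * g_i(x) = 0 for all i): OK

Verdict: yes, KKT holds.

yes


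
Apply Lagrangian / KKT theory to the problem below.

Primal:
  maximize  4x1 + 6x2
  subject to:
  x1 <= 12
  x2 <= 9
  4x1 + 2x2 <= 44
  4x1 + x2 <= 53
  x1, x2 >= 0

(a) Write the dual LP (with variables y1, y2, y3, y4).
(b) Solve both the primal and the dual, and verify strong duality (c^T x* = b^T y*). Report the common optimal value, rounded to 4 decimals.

The standard primal-dual pair for 'max c^T x s.t. A x <= b, x >= 0' is:
  Dual:  min b^T y  s.t.  A^T y >= c,  y >= 0.

So the dual LP is:
  minimize  12y1 + 9y2 + 44y3 + 53y4
  subject to:
    y1 + 4y3 + 4y4 >= 4
    y2 + 2y3 + y4 >= 6
    y1, y2, y3, y4 >= 0

Solving the primal: x* = (6.5, 9).
  primal value c^T x* = 80.
Solving the dual: y* = (0, 4, 1, 0).
  dual value b^T y* = 80.
Strong duality: c^T x* = b^T y*. Confirmed.

80


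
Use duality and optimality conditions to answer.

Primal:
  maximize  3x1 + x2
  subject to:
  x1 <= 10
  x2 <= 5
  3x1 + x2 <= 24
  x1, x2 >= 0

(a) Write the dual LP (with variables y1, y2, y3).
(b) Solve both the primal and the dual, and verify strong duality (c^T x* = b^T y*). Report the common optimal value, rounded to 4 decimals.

The standard primal-dual pair for 'max c^T x s.t. A x <= b, x >= 0' is:
  Dual:  min b^T y  s.t.  A^T y >= c,  y >= 0.

So the dual LP is:
  minimize  10y1 + 5y2 + 24y3
  subject to:
    y1 + 3y3 >= 3
    y2 + y3 >= 1
    y1, y2, y3 >= 0

Solving the primal: x* = (8, 0).
  primal value c^T x* = 24.
Solving the dual: y* = (0, 0, 1).
  dual value b^T y* = 24.
Strong duality: c^T x* = b^T y*. Confirmed.

24


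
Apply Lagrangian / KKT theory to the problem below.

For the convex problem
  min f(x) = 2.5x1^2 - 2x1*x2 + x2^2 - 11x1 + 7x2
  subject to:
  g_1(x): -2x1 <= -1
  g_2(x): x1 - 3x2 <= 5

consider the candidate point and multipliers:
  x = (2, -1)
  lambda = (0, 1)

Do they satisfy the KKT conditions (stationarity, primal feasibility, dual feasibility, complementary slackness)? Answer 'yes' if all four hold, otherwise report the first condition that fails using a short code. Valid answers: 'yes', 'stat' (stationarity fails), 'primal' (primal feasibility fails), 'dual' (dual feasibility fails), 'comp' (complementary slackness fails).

Gradient of f: grad f(x) = Q x + c = (1, 1)
Constraint values g_i(x) = a_i^T x - b_i:
  g_1((2, -1)) = -3
  g_2((2, -1)) = 0
Stationarity residual: grad f(x) + sum_i lambda_i a_i = (2, -2)
  -> stationarity FAILS
Primal feasibility (all g_i <= 0): OK
Dual feasibility (all lambda_i >= 0): OK
Complementary slackness (lambda_i * g_i(x) = 0 for all i): OK

Verdict: the first failing condition is stationarity -> stat.

stat


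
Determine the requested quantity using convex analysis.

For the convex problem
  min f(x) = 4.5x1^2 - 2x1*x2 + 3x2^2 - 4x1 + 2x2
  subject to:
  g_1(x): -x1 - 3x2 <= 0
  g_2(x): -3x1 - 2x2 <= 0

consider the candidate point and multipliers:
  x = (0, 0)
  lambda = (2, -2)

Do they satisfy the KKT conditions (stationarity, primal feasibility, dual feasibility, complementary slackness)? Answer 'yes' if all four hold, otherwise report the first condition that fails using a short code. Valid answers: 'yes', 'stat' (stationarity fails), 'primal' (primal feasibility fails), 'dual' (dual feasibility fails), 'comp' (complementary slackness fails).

Gradient of f: grad f(x) = Q x + c = (-4, 2)
Constraint values g_i(x) = a_i^T x - b_i:
  g_1((0, 0)) = 0
  g_2((0, 0)) = 0
Stationarity residual: grad f(x) + sum_i lambda_i a_i = (0, 0)
  -> stationarity OK
Primal feasibility (all g_i <= 0): OK
Dual feasibility (all lambda_i >= 0): FAILS
Complementary slackness (lambda_i * g_i(x) = 0 for all i): OK

Verdict: the first failing condition is dual_feasibility -> dual.

dual


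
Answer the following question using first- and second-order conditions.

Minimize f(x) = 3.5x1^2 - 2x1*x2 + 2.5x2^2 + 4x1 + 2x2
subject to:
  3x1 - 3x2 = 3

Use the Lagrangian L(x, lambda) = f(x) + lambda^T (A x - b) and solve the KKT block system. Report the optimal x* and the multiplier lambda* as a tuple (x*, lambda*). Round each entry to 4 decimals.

Form the Lagrangian:
  L(x, lambda) = (1/2) x^T Q x + c^T x + lambda^T (A x - b)
Stationarity (grad_x L = 0): Q x + c + A^T lambda = 0.
Primal feasibility: A x = b.

This gives the KKT block system:
  [ Q   A^T ] [ x     ]   [-c ]
  [ A    0  ] [ lambda ] = [ b ]

Solving the linear system:
  x*      = (-0.375, -1.375)
  lambda* = (-1.375)
  f(x*)   = -0.0625

x* = (-0.375, -1.375), lambda* = (-1.375)


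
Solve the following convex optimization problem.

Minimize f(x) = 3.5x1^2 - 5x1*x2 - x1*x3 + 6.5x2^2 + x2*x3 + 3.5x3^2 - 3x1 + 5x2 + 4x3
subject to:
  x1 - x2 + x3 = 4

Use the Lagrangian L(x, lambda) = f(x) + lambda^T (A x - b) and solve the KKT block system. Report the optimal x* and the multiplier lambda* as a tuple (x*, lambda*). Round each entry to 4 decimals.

Form the Lagrangian:
  L(x, lambda) = (1/2) x^T Q x + c^T x + lambda^T (A x - b)
Stationarity (grad_x L = 0): Q x + c + A^T lambda = 0.
Primal feasibility: A x = b.

This gives the KKT block system:
  [ Q   A^T ] [ x     ]   [-c ]
  [ A    0  ] [ lambda ] = [ b ]

Solving the linear system:
  x*      = (1.8205, -0.7051, 1.4744)
  lambda* = (-11.7949)
  f(x*)   = 22.0449

x* = (1.8205, -0.7051, 1.4744), lambda* = (-11.7949)


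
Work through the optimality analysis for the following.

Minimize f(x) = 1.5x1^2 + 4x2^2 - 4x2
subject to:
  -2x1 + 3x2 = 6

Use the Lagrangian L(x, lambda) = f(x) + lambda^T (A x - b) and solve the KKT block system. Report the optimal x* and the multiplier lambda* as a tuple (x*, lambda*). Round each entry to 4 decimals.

Form the Lagrangian:
  L(x, lambda) = (1/2) x^T Q x + c^T x + lambda^T (A x - b)
Stationarity (grad_x L = 0): Q x + c + A^T lambda = 0.
Primal feasibility: A x = b.

This gives the KKT block system:
  [ Q   A^T ] [ x     ]   [-c ]
  [ A    0  ] [ lambda ] = [ b ]

Solving the linear system:
  x*      = (-1.2203, 1.1864)
  lambda* = (-1.8305)
  f(x*)   = 3.1186

x* = (-1.2203, 1.1864), lambda* = (-1.8305)


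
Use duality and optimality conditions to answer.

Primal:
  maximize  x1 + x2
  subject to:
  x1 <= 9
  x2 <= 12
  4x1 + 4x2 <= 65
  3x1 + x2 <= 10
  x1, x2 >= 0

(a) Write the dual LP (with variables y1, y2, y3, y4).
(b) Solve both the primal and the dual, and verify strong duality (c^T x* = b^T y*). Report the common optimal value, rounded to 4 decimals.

The standard primal-dual pair for 'max c^T x s.t. A x <= b, x >= 0' is:
  Dual:  min b^T y  s.t.  A^T y >= c,  y >= 0.

So the dual LP is:
  minimize  9y1 + 12y2 + 65y3 + 10y4
  subject to:
    y1 + 4y3 + 3y4 >= 1
    y2 + 4y3 + y4 >= 1
    y1, y2, y3, y4 >= 0

Solving the primal: x* = (0, 10).
  primal value c^T x* = 10.
Solving the dual: y* = (0, 0, 0, 1).
  dual value b^T y* = 10.
Strong duality: c^T x* = b^T y*. Confirmed.

10


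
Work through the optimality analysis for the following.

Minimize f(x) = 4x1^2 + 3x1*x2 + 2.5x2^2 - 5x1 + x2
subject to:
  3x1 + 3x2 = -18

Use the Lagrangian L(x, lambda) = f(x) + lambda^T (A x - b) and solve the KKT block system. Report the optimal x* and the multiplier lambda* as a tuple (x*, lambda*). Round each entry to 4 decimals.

Form the Lagrangian:
  L(x, lambda) = (1/2) x^T Q x + c^T x + lambda^T (A x - b)
Stationarity (grad_x L = 0): Q x + c + A^T lambda = 0.
Primal feasibility: A x = b.

This gives the KKT block system:
  [ Q   A^T ] [ x     ]   [-c ]
  [ A    0  ] [ lambda ] = [ b ]

Solving the linear system:
  x*      = (-0.8571, -5.1429)
  lambda* = (9.0952)
  f(x*)   = 81.4286

x* = (-0.8571, -5.1429), lambda* = (9.0952)


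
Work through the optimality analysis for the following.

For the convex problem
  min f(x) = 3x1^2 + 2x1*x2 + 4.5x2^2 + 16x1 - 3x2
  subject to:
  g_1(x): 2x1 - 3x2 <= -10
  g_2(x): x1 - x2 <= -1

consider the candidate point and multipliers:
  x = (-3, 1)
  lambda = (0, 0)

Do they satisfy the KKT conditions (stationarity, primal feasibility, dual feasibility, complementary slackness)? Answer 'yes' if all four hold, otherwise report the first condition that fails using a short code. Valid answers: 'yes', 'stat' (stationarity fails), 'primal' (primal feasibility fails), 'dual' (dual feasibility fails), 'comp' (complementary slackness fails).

Gradient of f: grad f(x) = Q x + c = (0, 0)
Constraint values g_i(x) = a_i^T x - b_i:
  g_1((-3, 1)) = 1
  g_2((-3, 1)) = -3
Stationarity residual: grad f(x) + sum_i lambda_i a_i = (0, 0)
  -> stationarity OK
Primal feasibility (all g_i <= 0): FAILS
Dual feasibility (all lambda_i >= 0): OK
Complementary slackness (lambda_i * g_i(x) = 0 for all i): OK

Verdict: the first failing condition is primal_feasibility -> primal.

primal


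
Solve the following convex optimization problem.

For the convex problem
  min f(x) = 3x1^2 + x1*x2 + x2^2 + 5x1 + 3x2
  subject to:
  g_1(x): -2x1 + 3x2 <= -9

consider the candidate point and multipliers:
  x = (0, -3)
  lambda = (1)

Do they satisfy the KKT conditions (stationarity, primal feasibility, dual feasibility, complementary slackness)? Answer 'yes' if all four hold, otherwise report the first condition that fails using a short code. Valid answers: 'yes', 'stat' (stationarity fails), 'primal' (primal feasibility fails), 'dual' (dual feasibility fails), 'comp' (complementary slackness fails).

Gradient of f: grad f(x) = Q x + c = (2, -3)
Constraint values g_i(x) = a_i^T x - b_i:
  g_1((0, -3)) = 0
Stationarity residual: grad f(x) + sum_i lambda_i a_i = (0, 0)
  -> stationarity OK
Primal feasibility (all g_i <= 0): OK
Dual feasibility (all lambda_i >= 0): OK
Complementary slackness (lambda_i * g_i(x) = 0 for all i): OK

Verdict: yes, KKT holds.

yes


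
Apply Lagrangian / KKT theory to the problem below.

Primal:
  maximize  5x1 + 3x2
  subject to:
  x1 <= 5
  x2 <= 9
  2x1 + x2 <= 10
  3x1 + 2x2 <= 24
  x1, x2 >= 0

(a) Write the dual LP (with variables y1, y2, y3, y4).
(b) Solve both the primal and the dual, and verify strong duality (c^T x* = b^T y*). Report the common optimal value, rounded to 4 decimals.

The standard primal-dual pair for 'max c^T x s.t. A x <= b, x >= 0' is:
  Dual:  min b^T y  s.t.  A^T y >= c,  y >= 0.

So the dual LP is:
  minimize  5y1 + 9y2 + 10y3 + 24y4
  subject to:
    y1 + 2y3 + 3y4 >= 5
    y2 + y3 + 2y4 >= 3
    y1, y2, y3, y4 >= 0

Solving the primal: x* = (0.5, 9).
  primal value c^T x* = 29.5.
Solving the dual: y* = (0, 0.5, 2.5, 0).
  dual value b^T y* = 29.5.
Strong duality: c^T x* = b^T y*. Confirmed.

29.5
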